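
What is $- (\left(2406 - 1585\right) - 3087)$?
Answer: $2266$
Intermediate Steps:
$- (\left(2406 - 1585\right) - 3087) = - (821 - 3087) = \left(-1\right) \left(-2266\right) = 2266$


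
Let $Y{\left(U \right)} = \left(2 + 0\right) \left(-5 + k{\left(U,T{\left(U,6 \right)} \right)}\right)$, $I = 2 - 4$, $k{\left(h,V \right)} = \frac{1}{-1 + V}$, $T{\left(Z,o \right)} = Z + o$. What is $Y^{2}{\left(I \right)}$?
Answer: $\frac{784}{9} \approx 87.111$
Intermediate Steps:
$I = -2$
$Y{\left(U \right)} = -10 + \frac{2}{5 + U}$ ($Y{\left(U \right)} = \left(2 + 0\right) \left(-5 + \frac{1}{-1 + \left(U + 6\right)}\right) = 2 \left(-5 + \frac{1}{-1 + \left(6 + U\right)}\right) = 2 \left(-5 + \frac{1}{5 + U}\right) = -10 + \frac{2}{5 + U}$)
$Y^{2}{\left(I \right)} = \left(\frac{2 \left(-24 - -10\right)}{5 - 2}\right)^{2} = \left(\frac{2 \left(-24 + 10\right)}{3}\right)^{2} = \left(2 \cdot \frac{1}{3} \left(-14\right)\right)^{2} = \left(- \frac{28}{3}\right)^{2} = \frac{784}{9}$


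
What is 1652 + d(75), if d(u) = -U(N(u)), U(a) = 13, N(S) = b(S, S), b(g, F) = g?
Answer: 1639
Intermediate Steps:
N(S) = S
d(u) = -13 (d(u) = -1*13 = -13)
1652 + d(75) = 1652 - 13 = 1639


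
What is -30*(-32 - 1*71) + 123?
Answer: 3213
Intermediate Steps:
-30*(-32 - 1*71) + 123 = -30*(-32 - 71) + 123 = -30*(-103) + 123 = 3090 + 123 = 3213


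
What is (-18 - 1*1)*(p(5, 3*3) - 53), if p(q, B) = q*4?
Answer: 627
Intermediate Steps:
p(q, B) = 4*q
(-18 - 1*1)*(p(5, 3*3) - 53) = (-18 - 1*1)*(4*5 - 53) = (-18 - 1)*(20 - 53) = -19*(-33) = 627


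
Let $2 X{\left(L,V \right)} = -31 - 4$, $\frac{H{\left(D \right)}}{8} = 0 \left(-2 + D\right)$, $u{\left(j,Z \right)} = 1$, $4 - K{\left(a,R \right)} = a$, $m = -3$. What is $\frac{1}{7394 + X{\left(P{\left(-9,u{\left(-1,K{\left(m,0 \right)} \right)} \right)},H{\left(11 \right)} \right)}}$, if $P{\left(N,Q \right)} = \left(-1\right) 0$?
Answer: $\frac{2}{14753} \approx 0.00013557$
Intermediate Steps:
$K{\left(a,R \right)} = 4 - a$
$P{\left(N,Q \right)} = 0$
$H{\left(D \right)} = 0$ ($H{\left(D \right)} = 8 \cdot 0 \left(-2 + D\right) = 8 \cdot 0 = 0$)
$X{\left(L,V \right)} = - \frac{35}{2}$ ($X{\left(L,V \right)} = \frac{-31 - 4}{2} = \frac{1}{2} \left(-35\right) = - \frac{35}{2}$)
$\frac{1}{7394 + X{\left(P{\left(-9,u{\left(-1,K{\left(m,0 \right)} \right)} \right)},H{\left(11 \right)} \right)}} = \frac{1}{7394 - \frac{35}{2}} = \frac{1}{\frac{14753}{2}} = \frac{2}{14753}$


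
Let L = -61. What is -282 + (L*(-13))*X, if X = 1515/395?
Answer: 218001/79 ≈ 2759.5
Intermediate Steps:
X = 303/79 (X = 1515*(1/395) = 303/79 ≈ 3.8354)
-282 + (L*(-13))*X = -282 - 61*(-13)*(303/79) = -282 + 793*(303/79) = -282 + 240279/79 = 218001/79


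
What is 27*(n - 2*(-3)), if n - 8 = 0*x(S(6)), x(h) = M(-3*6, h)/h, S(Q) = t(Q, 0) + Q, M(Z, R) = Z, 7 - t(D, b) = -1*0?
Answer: 378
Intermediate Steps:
t(D, b) = 7 (t(D, b) = 7 - (-1)*0 = 7 - 1*0 = 7 + 0 = 7)
S(Q) = 7 + Q
x(h) = -18/h (x(h) = (-3*6)/h = -18/h)
n = 8 (n = 8 + 0*(-18/(7 + 6)) = 8 + 0*(-18/13) = 8 + 0 = 8)
27*(n - 2*(-3)) = 27*(8 - 2*(-3)) = 27*(8 + 6) = 27*14 = 378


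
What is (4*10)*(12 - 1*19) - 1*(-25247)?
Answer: 24967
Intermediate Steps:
(4*10)*(12 - 1*19) - 1*(-25247) = 40*(12 - 19) + 25247 = 40*(-7) + 25247 = -280 + 25247 = 24967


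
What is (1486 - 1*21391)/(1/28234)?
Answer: -561997770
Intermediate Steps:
(1486 - 1*21391)/(1/28234) = (1486 - 21391)/(1/28234) = -19905*28234 = -561997770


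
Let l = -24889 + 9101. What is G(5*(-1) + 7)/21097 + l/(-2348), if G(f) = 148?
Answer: 83356735/12383939 ≈ 6.7310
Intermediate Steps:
l = -15788
G(5*(-1) + 7)/21097 + l/(-2348) = 148/21097 - 15788/(-2348) = 148*(1/21097) - 15788*(-1/2348) = 148/21097 + 3947/587 = 83356735/12383939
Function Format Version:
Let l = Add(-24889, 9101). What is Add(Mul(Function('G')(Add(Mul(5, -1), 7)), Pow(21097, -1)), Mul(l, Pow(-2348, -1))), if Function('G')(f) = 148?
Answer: Rational(83356735, 12383939) ≈ 6.7310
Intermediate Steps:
l = -15788
Add(Mul(Function('G')(Add(Mul(5, -1), 7)), Pow(21097, -1)), Mul(l, Pow(-2348, -1))) = Add(Mul(148, Pow(21097, -1)), Mul(-15788, Pow(-2348, -1))) = Add(Mul(148, Rational(1, 21097)), Mul(-15788, Rational(-1, 2348))) = Add(Rational(148, 21097), Rational(3947, 587)) = Rational(83356735, 12383939)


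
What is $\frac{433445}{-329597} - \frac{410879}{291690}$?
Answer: $- \frac{37408008259}{13734306990} \approx -2.7237$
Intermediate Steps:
$\frac{433445}{-329597} - \frac{410879}{291690} = 433445 \left(- \frac{1}{329597}\right) - \frac{58697}{41670} = - \frac{433445}{329597} - \frac{58697}{41670} = - \frac{37408008259}{13734306990}$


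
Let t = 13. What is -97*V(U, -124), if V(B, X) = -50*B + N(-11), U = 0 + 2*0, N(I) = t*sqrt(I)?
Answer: -1261*I*sqrt(11) ≈ -4182.3*I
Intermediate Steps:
N(I) = 13*sqrt(I)
U = 0 (U = 0 + 0 = 0)
V(B, X) = -50*B + 13*I*sqrt(11) (V(B, X) = -50*B + 13*sqrt(-11) = -50*B + 13*(I*sqrt(11)) = -50*B + 13*I*sqrt(11))
-97*V(U, -124) = -97*(-50*0 + 13*I*sqrt(11)) = -97*(0 + 13*I*sqrt(11)) = -1261*I*sqrt(11)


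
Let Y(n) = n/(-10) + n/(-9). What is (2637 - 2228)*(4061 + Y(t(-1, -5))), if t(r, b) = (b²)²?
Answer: 28925707/18 ≈ 1.6070e+6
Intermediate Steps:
t(r, b) = b⁴
Y(n) = -19*n/90 (Y(n) = n*(-⅒) + n*(-⅑) = -n/10 - n/9 = -19*n/90)
(2637 - 2228)*(4061 + Y(t(-1, -5))) = (2637 - 2228)*(4061 - 19/90*(-5)⁴) = 409*(4061 - 19/90*625) = 409*(4061 - 2375/18) = 409*(70723/18) = 28925707/18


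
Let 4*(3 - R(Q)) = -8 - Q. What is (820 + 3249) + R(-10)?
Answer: 8143/2 ≈ 4071.5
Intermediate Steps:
R(Q) = 5 + Q/4 (R(Q) = 3 - (-8 - Q)/4 = 3 + (2 + Q/4) = 5 + Q/4)
(820 + 3249) + R(-10) = (820 + 3249) + (5 + (¼)*(-10)) = 4069 + (5 - 5/2) = 4069 + 5/2 = 8143/2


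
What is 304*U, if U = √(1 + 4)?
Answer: 304*√5 ≈ 679.76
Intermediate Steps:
U = √5 ≈ 2.2361
304*U = 304*√5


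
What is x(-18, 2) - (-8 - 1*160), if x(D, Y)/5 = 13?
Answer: 233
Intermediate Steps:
x(D, Y) = 65 (x(D, Y) = 5*13 = 65)
x(-18, 2) - (-8 - 1*160) = 65 - (-8 - 1*160) = 65 - (-8 - 160) = 65 - 1*(-168) = 65 + 168 = 233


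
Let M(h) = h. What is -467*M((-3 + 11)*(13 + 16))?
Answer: -108344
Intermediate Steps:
-467*M((-3 + 11)*(13 + 16)) = -467*(-3 + 11)*(13 + 16) = -3736*29 = -467*232 = -108344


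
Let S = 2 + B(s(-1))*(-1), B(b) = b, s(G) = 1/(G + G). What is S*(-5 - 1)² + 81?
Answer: 171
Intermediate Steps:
s(G) = 1/(2*G)
S = 5/2 (S = 2 + ((½)/(-1))*(-1) = 2 + ((½)*(-1))*(-1) = 2 - ½*(-1) = 2 + ½ = 5/2 ≈ 2.5000)
S*(-5 - 1)² + 81 = 5*(-5 - 1)²/2 + 81 = (5/2)*(-6)² + 81 = (5/2)*36 + 81 = 90 + 81 = 171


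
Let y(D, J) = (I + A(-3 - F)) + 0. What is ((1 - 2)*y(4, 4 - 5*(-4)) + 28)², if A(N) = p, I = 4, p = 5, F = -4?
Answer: 361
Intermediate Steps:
A(N) = 5
y(D, J) = 9 (y(D, J) = (4 + 5) + 0 = 9 + 0 = 9)
((1 - 2)*y(4, 4 - 5*(-4)) + 28)² = ((1 - 2)*9 + 28)² = (-1*9 + 28)² = (-9 + 28)² = 19² = 361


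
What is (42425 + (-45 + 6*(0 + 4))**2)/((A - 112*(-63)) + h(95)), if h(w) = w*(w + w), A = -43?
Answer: 42866/25063 ≈ 1.7103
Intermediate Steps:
h(w) = 2*w**2 (h(w) = w*(2*w) = 2*w**2)
(42425 + (-45 + 6*(0 + 4))**2)/((A - 112*(-63)) + h(95)) = (42425 + (-45 + 6*(0 + 4))**2)/((-43 - 112*(-63)) + 2*95**2) = (42425 + (-45 + 6*4)**2)/((-43 + 7056) + 2*9025) = (42425 + (-45 + 24)**2)/(7013 + 18050) = (42425 + (-21)**2)/25063 = (42425 + 441)*(1/25063) = 42866*(1/25063) = 42866/25063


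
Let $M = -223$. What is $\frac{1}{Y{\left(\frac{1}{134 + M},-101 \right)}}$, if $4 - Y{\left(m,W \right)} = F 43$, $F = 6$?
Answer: $- \frac{1}{254} \approx -0.003937$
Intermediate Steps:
$Y{\left(m,W \right)} = -254$ ($Y{\left(m,W \right)} = 4 - 6 \cdot 43 = 4 - 258 = -254$)
$\frac{1}{Y{\left(\frac{1}{134 + M},-101 \right)}} = \frac{1}{-254} = - \frac{1}{254}$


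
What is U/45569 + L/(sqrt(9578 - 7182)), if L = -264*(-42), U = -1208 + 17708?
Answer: 16500/45569 + 5544*sqrt(599)/599 ≈ 226.88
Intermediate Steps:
U = 16500
L = 11088
U/45569 + L/(sqrt(9578 - 7182)) = 16500/45569 + 11088/(sqrt(9578 - 7182)) = 16500*(1/45569) + 11088/(sqrt(2396)) = 16500/45569 + 11088/((2*sqrt(599))) = 16500/45569 + 11088*(sqrt(599)/1198) = 16500/45569 + 5544*sqrt(599)/599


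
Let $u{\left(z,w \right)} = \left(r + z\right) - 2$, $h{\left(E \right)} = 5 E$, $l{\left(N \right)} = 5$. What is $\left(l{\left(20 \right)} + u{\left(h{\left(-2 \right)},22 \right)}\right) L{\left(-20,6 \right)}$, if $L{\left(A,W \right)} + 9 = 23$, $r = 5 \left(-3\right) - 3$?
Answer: $-350$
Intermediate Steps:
$r = -18$ ($r = -15 - 3 = -18$)
$L{\left(A,W \right)} = 14$ ($L{\left(A,W \right)} = -9 + 23 = 14$)
$u{\left(z,w \right)} = -20 + z$ ($u{\left(z,w \right)} = \left(-18 + z\right) - 2 = -20 + z$)
$\left(l{\left(20 \right)} + u{\left(h{\left(-2 \right)},22 \right)}\right) L{\left(-20,6 \right)} = \left(5 + \left(-20 + 5 \left(-2\right)\right)\right) 14 = \left(5 - 30\right) 14 = \left(-25\right) 14 = -350$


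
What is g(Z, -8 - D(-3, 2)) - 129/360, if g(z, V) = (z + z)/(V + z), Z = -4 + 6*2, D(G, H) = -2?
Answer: 917/120 ≈ 7.6417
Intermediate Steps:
Z = 8 (Z = -4 + 12 = 8)
g(z, V) = 2*z/(V + z) (g(z, V) = (2*z)/(V + z) = 2*z/(V + z))
g(Z, -8 - D(-3, 2)) - 129/360 = 2*8/((-8 - 1*(-2)) + 8) - 129/360 = 2*8/((-8 + 2) + 8) - 129*1/360 = 2*8/(-6 + 8) - 43/120 = 2*8/2 - 43/120 = 2*8*(1/2) - 43/120 = 8 - 43/120 = 917/120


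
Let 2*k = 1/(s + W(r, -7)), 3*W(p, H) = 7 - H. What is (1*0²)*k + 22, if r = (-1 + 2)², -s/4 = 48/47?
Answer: 22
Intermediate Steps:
s = -192/47 ≈ -4.0851
r = 1 (r = 1² = 1)
W(p, H) = 7/3 - H/3 (W(p, H) = (7 - H)/3 = 7/3 - H/3)
k = 141/164 (k = 1/(2*(-192/47 + (7/3 - ⅓*(-7)))) = 1/(2*(-192/47 + (7/3 + 7/3))) = 1/(2*(-192/47 + 14/3)) = 1/(2*(82/141)) = (½)*(141/82) = 141/164 ≈ 0.85976)
(1*0²)*k + 22 = (1*0²)*(141/164) + 22 = (1*0)*(141/164) + 22 = 0*(141/164) + 22 = 0 + 22 = 22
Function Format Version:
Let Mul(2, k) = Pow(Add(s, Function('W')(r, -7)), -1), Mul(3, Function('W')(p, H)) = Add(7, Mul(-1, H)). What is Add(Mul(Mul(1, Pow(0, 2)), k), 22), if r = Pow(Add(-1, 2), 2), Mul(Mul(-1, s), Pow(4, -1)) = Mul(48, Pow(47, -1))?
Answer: 22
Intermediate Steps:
s = Rational(-192, 47) (s = Mul(-4, Mul(48, Pow(47, -1))) = Mul(-4, Mul(48, Rational(1, 47))) = Mul(-4, Rational(48, 47)) = Rational(-192, 47) ≈ -4.0851)
r = 1 (r = Pow(1, 2) = 1)
Function('W')(p, H) = Add(Rational(7, 3), Mul(Rational(-1, 3), H)) (Function('W')(p, H) = Mul(Rational(1, 3), Add(7, Mul(-1, H))) = Add(Rational(7, 3), Mul(Rational(-1, 3), H)))
k = Rational(141, 164) (k = Mul(Rational(1, 2), Pow(Add(Rational(-192, 47), Add(Rational(7, 3), Mul(Rational(-1, 3), -7))), -1)) = Mul(Rational(1, 2), Pow(Add(Rational(-192, 47), Add(Rational(7, 3), Rational(7, 3))), -1)) = Mul(Rational(1, 2), Pow(Add(Rational(-192, 47), Rational(14, 3)), -1)) = Mul(Rational(1, 2), Pow(Rational(82, 141), -1)) = Mul(Rational(1, 2), Rational(141, 82)) = Rational(141, 164) ≈ 0.85976)
Add(Mul(Mul(1, Pow(0, 2)), k), 22) = Add(Mul(Mul(1, Pow(0, 2)), Rational(141, 164)), 22) = Add(Mul(Mul(1, 0), Rational(141, 164)), 22) = Add(Mul(0, Rational(141, 164)), 22) = Add(0, 22) = 22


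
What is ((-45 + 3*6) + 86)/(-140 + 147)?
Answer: 59/7 ≈ 8.4286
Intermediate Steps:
((-45 + 3*6) + 86)/(-140 + 147) = ((-45 + 18) + 86)/7 = (-27 + 86)*(1/7) = 59*(1/7) = 59/7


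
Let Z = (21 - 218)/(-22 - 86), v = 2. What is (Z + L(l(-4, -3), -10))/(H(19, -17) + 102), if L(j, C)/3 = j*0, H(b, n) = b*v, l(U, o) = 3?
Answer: 197/15120 ≈ 0.013029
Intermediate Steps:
H(b, n) = 2*b (H(b, n) = b*2 = 2*b)
L(j, C) = 0 (L(j, C) = 3*(j*0) = 3*0 = 0)
Z = 197/108 (Z = -197/(-108) = -197*(-1/108) = 197/108 ≈ 1.8241)
(Z + L(l(-4, -3), -10))/(H(19, -17) + 102) = (197/108 + 0)/(2*19 + 102) = 197/(108*(38 + 102)) = (197/108)/140 = (197/108)*(1/140) = 197/15120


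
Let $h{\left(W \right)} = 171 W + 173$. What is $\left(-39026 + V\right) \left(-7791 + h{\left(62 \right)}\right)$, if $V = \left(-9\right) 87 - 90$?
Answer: $-119058616$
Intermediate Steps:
$h{\left(W \right)} = 173 + 171 W$
$V = -873$ ($V = -783 - 90 = -873$)
$\left(-39026 + V\right) \left(-7791 + h{\left(62 \right)}\right) = \left(-39026 - 873\right) \left(-7791 + \left(173 + 171 \cdot 62\right)\right) = - 39899 \left(-7791 + \left(173 + 10602\right)\right) = - 39899 \left(-7791 + 10775\right) = \left(-39899\right) 2984 = -119058616$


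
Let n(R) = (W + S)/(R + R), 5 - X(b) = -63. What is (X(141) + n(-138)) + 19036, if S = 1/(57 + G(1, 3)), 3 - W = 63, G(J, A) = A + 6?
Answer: 348002423/18216 ≈ 19104.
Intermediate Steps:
G(J, A) = 6 + A
W = -60 (W = 3 - 1*63 = 3 - 63 = -60)
S = 1/66 (S = 1/(57 + (6 + 3)) = 1/(57 + 9) = 1/66 ≈ 0.015152)
X(b) = 68 (X(b) = 5 - 1*(-63) = 5 + 63 = 68)
n(R) = -3959/(132*R) (n(R) = (-60 + 1/66)/(R + R) = -3959*1/(2*R)/66 = -3959/(132*R))
(X(141) + n(-138)) + 19036 = (68 - 3959/132/(-138)) + 19036 = (68 - 3959/132*(-1/138)) + 19036 = (68 + 3959/18216) + 19036 = 1242647/18216 + 19036 = 348002423/18216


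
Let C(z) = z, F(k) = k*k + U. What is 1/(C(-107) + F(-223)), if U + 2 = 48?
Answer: 1/49668 ≈ 2.0134e-5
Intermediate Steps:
U = 46 (U = -2 + 48 = 46)
F(k) = 46 + k**2 (F(k) = k*k + 46 = k**2 + 46 = 46 + k**2)
1/(C(-107) + F(-223)) = 1/(-107 + (46 + (-223)**2)) = 1/(-107 + (46 + 49729)) = 1/(-107 + 49775) = 1/49668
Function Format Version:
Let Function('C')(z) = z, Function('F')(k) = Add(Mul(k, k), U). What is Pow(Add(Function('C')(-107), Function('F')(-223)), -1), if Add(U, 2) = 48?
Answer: Rational(1, 49668) ≈ 2.0134e-5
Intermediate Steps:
U = 46 (U = Add(-2, 48) = 46)
Function('F')(k) = Add(46, Pow(k, 2)) (Function('F')(k) = Add(Mul(k, k), 46) = Add(Pow(k, 2), 46) = Add(46, Pow(k, 2)))
Pow(Add(Function('C')(-107), Function('F')(-223)), -1) = Pow(Add(-107, Add(46, Pow(-223, 2))), -1) = Pow(Add(-107, Add(46, 49729)), -1) = Pow(Add(-107, 49775), -1) = Pow(49668, -1) = Rational(1, 49668)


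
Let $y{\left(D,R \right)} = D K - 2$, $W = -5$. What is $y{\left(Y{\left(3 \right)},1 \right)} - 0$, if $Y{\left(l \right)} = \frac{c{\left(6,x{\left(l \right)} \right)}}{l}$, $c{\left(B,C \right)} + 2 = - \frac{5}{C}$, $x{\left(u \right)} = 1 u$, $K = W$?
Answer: $\frac{37}{9} \approx 4.1111$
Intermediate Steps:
$K = -5$
$x{\left(u \right)} = u$
$c{\left(B,C \right)} = -2 - \frac{5}{C}$
$Y{\left(l \right)} = \frac{-2 - \frac{5}{l}}{l}$
$y{\left(D,R \right)} = -2 - 5 D$ ($y{\left(D,R \right)} = D \left(-5\right) - 2 = - 5 D - 2 = -2 - 5 D$)
$y{\left(Y{\left(3 \right)},1 \right)} - 0 = \left(-2 - 5 \frac{-5 - 6}{9}\right) - 0 = \left(-2 - 5 \frac{-5 - 6}{9}\right) + 0 = \left(-2 - 5 \cdot \frac{1}{9} \left(-11\right)\right) + 0 = \left(-2 - - \frac{55}{9}\right) + 0 = \left(-2 + \frac{55}{9}\right) + 0 = \frac{37}{9} + 0 = \frac{37}{9}$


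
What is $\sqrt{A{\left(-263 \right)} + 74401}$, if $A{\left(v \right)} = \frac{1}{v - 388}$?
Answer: $\frac{5 \sqrt{1261248702}}{651} \approx 272.77$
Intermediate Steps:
$A{\left(v \right)} = \frac{1}{-388 + v}$
$\sqrt{A{\left(-263 \right)} + 74401} = \sqrt{\frac{1}{-388 - 263} + 74401} = \sqrt{\frac{1}{-651} + 74401} = \sqrt{- \frac{1}{651} + 74401} = \sqrt{\frac{48435050}{651}} = \frac{5 \sqrt{1261248702}}{651}$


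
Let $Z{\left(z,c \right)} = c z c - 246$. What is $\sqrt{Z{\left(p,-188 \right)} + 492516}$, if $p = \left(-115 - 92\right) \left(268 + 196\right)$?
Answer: $i \sqrt{3394228242} \approx 58260.0 i$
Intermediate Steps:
$p = -96048$ ($p = \left(-207\right) 464 = -96048$)
$Z{\left(z,c \right)} = -246 + z c^{2}$ ($Z{\left(z,c \right)} = z c^{2} - 246 = -246 + z c^{2}$)
$\sqrt{Z{\left(p,-188 \right)} + 492516} = \sqrt{\left(-246 - 96048 \left(-188\right)^{2}\right) + 492516} = \sqrt{\left(-246 - 3394720512\right) + 492516} = \sqrt{-3394720758 + 492516} = \sqrt{-3394228242} = i \sqrt{3394228242}$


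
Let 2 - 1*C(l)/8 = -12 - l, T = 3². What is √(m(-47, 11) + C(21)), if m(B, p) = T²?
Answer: 19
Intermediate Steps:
T = 9
C(l) = 112 + 8*l (C(l) = 16 - 8*(-12 - l) = 16 + (96 + 8*l) = 112 + 8*l)
m(B, p) = 81 (m(B, p) = 9² = 81)
√(m(-47, 11) + C(21)) = √(81 + (112 + 8*21)) = √(81 + (112 + 168)) = √(81 + 280) = √361 = 19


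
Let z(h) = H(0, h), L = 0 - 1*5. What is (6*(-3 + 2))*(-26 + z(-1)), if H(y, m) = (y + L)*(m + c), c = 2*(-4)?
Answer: -114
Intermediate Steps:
L = -5 (L = 0 - 5 = -5)
c = -8
H(y, m) = (-8 + m)*(-5 + y) (H(y, m) = (y - 5)*(m - 8) = (-5 + y)*(-8 + m) = (-8 + m)*(-5 + y))
z(h) = 40 - 5*h (z(h) = 40 - 8*0 - 5*h + h*0 = 40 + 0 - 5*h + 0 = 40 - 5*h)
(6*(-3 + 2))*(-26 + z(-1)) = (6*(-3 + 2))*(-26 + (40 - 5*(-1))) = (6*(-1))*(-26 + (40 + 5)) = -6*(-26 + 45) = -6*19 = -114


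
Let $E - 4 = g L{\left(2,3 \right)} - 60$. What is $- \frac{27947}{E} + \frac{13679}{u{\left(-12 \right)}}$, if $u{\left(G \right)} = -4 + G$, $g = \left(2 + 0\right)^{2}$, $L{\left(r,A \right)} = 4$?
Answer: $- \frac{12501}{80} \approx -156.26$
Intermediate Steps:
$g = 4$ ($g = 2^{2} = 4$)
$E = -40$ ($E = 4 + \left(4 \cdot 4 - 60\right) = 4 + \left(16 - 60\right) = 4 - 44 = -40$)
$- \frac{27947}{E} + \frac{13679}{u{\left(-12 \right)}} = - \frac{27947}{-40} + \frac{13679}{-4 - 12} = \left(-27947\right) \left(- \frac{1}{40}\right) + \frac{13679}{-16} = \frac{27947}{40} + 13679 \left(- \frac{1}{16}\right) = \frac{27947}{40} - \frac{13679}{16} = - \frac{12501}{80}$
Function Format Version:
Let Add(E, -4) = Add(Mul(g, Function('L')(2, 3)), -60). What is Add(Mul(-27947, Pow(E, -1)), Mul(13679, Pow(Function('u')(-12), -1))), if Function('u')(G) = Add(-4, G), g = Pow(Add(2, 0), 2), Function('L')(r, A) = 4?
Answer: Rational(-12501, 80) ≈ -156.26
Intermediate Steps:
g = 4 (g = Pow(2, 2) = 4)
E = -40 (E = Add(4, Add(Mul(4, 4), -60)) = Add(4, Add(16, -60)) = Add(4, -44) = -40)
Add(Mul(-27947, Pow(E, -1)), Mul(13679, Pow(Function('u')(-12), -1))) = Add(Mul(-27947, Pow(-40, -1)), Mul(13679, Pow(Add(-4, -12), -1))) = Add(Mul(-27947, Rational(-1, 40)), Mul(13679, Pow(-16, -1))) = Add(Rational(27947, 40), Mul(13679, Rational(-1, 16))) = Add(Rational(27947, 40), Rational(-13679, 16)) = Rational(-12501, 80)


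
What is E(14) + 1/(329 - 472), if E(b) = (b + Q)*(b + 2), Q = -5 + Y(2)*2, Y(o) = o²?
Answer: 38895/143 ≈ 271.99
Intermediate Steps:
Q = 3 (Q = -5 + 2²*2 = -5 + 4*2 = -5 + 8 = 3)
E(b) = (2 + b)*(3 + b) (E(b) = (b + 3)*(b + 2) = (3 + b)*(2 + b) = (2 + b)*(3 + b))
E(14) + 1/(329 - 472) = (6 + 14² + 5*14) + 1/(329 - 472) = (6 + 196 + 70) + 1/(-143) = 272 - 1/143 = 38895/143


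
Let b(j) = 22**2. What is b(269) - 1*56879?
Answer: -56395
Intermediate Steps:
b(j) = 484
b(269) - 1*56879 = 484 - 1*56879 = 484 - 56879 = -56395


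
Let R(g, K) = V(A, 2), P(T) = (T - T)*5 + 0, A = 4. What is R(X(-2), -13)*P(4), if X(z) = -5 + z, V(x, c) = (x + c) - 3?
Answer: 0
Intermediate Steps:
V(x, c) = -3 + c + x (V(x, c) = (c + x) - 3 = -3 + c + x)
P(T) = 0 (P(T) = 0*5 + 0 = 0 + 0 = 0)
R(g, K) = 3 (R(g, K) = -3 + 2 + 4 = 3)
R(X(-2), -13)*P(4) = 3*0 = 0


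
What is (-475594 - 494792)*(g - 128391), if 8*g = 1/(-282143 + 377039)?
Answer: 15763975346187197/126528 ≈ 1.2459e+11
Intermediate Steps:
g = 1/759168 (g = 1/(8*(-282143 + 377039)) = (⅛)/94896 = (⅛)*(1/94896) = 1/759168 ≈ 1.3172e-6)
(-475594 - 494792)*(g - 128391) = (-475594 - 494792)*(1/759168 - 128391) = -970386*(-97470338687/759168) = 15763975346187197/126528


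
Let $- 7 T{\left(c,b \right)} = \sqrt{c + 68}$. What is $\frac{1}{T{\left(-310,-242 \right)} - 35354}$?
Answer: $- \frac{78743}{2783880033} + \frac{7 i \sqrt{2}}{5567760066} \approx -2.8285 \cdot 10^{-5} + 1.778 \cdot 10^{-9} i$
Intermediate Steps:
$T{\left(c,b \right)} = - \frac{\sqrt{68 + c}}{7}$ ($T{\left(c,b \right)} = - \frac{\sqrt{c + 68}}{7} = - \frac{\sqrt{68 + c}}{7}$)
$\frac{1}{T{\left(-310,-242 \right)} - 35354} = \frac{1}{- \frac{\sqrt{68 - 310}}{7} - 35354} = \frac{1}{- \frac{\sqrt{-242}}{7} - 35354} = \frac{1}{- \frac{11 i \sqrt{2}}{7} - 35354} = \frac{1}{-35354 - \frac{11 i \sqrt{2}}{7}}$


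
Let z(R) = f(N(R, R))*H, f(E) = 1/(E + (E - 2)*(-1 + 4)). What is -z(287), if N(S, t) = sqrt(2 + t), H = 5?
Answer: -5/62 ≈ -0.080645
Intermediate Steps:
f(E) = 1/(-6 + 4*E) (f(E) = 1/(E + (-2 + E)*3) = 1/(E + (-6 + 3*E)) = 1/(-6 + 4*E))
z(R) = 5/(2*(-3 + 2*sqrt(2 + R))) (z(R) = (1/(2*(-3 + 2*sqrt(2 + R))))*5 = 5/(2*(-3 + 2*sqrt(2 + R))))
-z(287) = -5/(2*(-3 + 2*sqrt(2 + 287))) = -5/(2*(-3 + 2*sqrt(289))) = -5/(2*(-3 + 2*17)) = -5/(2*(-3 + 34)) = -5/(2*31) = -1*5/62 = -5/62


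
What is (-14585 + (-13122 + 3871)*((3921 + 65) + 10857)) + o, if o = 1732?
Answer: -137325446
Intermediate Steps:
(-14585 + (-13122 + 3871)*((3921 + 65) + 10857)) + o = (-14585 + (-13122 + 3871)*((3921 + 65) + 10857)) + 1732 = (-14585 - 9251*(3986 + 10857)) + 1732 = (-14585 - 9251*14843) + 1732 = (-14585 - 137312593) + 1732 = -137327178 + 1732 = -137325446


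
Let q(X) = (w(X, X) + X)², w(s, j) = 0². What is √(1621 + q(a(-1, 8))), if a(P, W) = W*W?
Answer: √5717 ≈ 75.611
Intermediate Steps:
w(s, j) = 0
a(P, W) = W²
q(X) = X² (q(X) = (0 + X)² = X²)
√(1621 + q(a(-1, 8))) = √(1621 + (8²)²) = √(1621 + 64²) = √(1621 + 4096) = √5717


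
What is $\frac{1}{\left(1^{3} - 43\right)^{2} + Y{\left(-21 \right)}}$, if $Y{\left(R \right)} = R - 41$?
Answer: $\frac{1}{1702} \approx 0.00058754$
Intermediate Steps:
$Y{\left(R \right)} = -41 + R$
$\frac{1}{\left(1^{3} - 43\right)^{2} + Y{\left(-21 \right)}} = \frac{1}{\left(1^{3} - 43\right)^{2} - 62} = \frac{1}{\left(1 - 43\right)^{2} - 62} = \frac{1}{\left(-42\right)^{2} - 62} = \frac{1}{1764 - 62} = \frac{1}{1702}$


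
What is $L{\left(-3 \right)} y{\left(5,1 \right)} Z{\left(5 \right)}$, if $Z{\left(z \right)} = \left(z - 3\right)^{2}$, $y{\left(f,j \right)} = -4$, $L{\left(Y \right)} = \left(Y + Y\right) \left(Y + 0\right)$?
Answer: $-288$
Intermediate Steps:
$L{\left(Y \right)} = 2 Y^{2}$ ($L{\left(Y \right)} = 2 Y Y = 2 Y^{2}$)
$Z{\left(z \right)} = \left(-3 + z\right)^{2}$
$L{\left(-3 \right)} y{\left(5,1 \right)} Z{\left(5 \right)} = 2 \left(-3\right)^{2} \left(-4\right) \left(-3 + 5\right)^{2} = 2 \cdot 9 \left(-4\right) 2^{2} = 18 \left(-4\right) 4 = \left(-72\right) 4 = -288$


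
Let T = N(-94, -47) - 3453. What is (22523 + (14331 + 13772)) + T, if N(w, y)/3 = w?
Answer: 46891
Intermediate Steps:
N(w, y) = 3*w
T = -3735 (T = 3*(-94) - 3453 = -282 - 3453 = -3735)
(22523 + (14331 + 13772)) + T = (22523 + (14331 + 13772)) - 3735 = (22523 + 28103) - 3735 = 50626 - 3735 = 46891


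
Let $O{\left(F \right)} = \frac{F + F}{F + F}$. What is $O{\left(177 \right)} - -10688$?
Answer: $10689$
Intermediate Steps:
$O{\left(F \right)} = 1$ ($O{\left(F \right)} = \frac{2 F}{2 F} = 2 F \frac{1}{2 F} = 1$)
$O{\left(177 \right)} - -10688 = 1 - -10688 = 1 + 10688 = 10689$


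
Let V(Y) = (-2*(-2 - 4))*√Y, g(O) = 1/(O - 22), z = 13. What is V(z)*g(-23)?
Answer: -4*√13/15 ≈ -0.96148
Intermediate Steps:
g(O) = 1/(-22 + O)
V(Y) = 12*√Y (V(Y) = (-2*(-6))*√Y = 12*√Y)
V(z)*g(-23) = (12*√13)/(-22 - 23) = (12*√13)/(-45) = (12*√13)*(-1/45) = -4*√13/15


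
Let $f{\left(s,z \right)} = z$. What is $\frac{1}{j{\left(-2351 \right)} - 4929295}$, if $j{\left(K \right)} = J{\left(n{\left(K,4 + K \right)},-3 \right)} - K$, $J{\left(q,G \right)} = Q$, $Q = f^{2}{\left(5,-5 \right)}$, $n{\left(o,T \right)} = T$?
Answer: $- \frac{1}{4926919} \approx -2.0297 \cdot 10^{-7}$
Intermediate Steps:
$Q = 25$ ($Q = \left(-5\right)^{2} = 25$)
$J{\left(q,G \right)} = 25$
$j{\left(K \right)} = 25 - K$
$\frac{1}{j{\left(-2351 \right)} - 4929295} = \frac{1}{\left(25 - -2351\right) - 4929295} = \frac{1}{\left(25 + 2351\right) - 4929295} = \frac{1}{2376 - 4929295} = \frac{1}{-4926919} = - \frac{1}{4926919}$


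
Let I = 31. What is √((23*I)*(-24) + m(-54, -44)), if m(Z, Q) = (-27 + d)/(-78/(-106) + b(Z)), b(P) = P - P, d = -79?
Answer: I*√26246454/39 ≈ 131.36*I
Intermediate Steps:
b(P) = 0
m(Z, Q) = -5618/39 (m(Z, Q) = (-27 - 79)/(-78/(-106) + 0) = -106/(-78*(-1/106) + 0) = -106/(39/53 + 0) = -106/39/53 = -106*53/39 = -5618/39)
√((23*I)*(-24) + m(-54, -44)) = √((23*31)*(-24) - 5618/39) = √(713*(-24) - 5618/39) = √(-17112 - 5618/39) = √(-672986/39) = I*√26246454/39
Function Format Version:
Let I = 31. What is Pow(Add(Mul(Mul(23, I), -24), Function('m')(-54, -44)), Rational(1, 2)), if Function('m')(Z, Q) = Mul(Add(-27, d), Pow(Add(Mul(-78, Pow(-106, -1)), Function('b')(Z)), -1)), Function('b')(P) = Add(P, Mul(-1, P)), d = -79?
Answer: Mul(Rational(1, 39), I, Pow(26246454, Rational(1, 2))) ≈ Mul(131.36, I)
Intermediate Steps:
Function('b')(P) = 0
Function('m')(Z, Q) = Rational(-5618, 39) (Function('m')(Z, Q) = Mul(Add(-27, -79), Pow(Add(Mul(-78, Pow(-106, -1)), 0), -1)) = Mul(-106, Pow(Add(Mul(-78, Rational(-1, 106)), 0), -1)) = Mul(-106, Pow(Add(Rational(39, 53), 0), -1)) = Mul(-106, Pow(Rational(39, 53), -1)) = Mul(-106, Rational(53, 39)) = Rational(-5618, 39))
Pow(Add(Mul(Mul(23, I), -24), Function('m')(-54, -44)), Rational(1, 2)) = Pow(Add(Mul(Mul(23, 31), -24), Rational(-5618, 39)), Rational(1, 2)) = Pow(Add(Mul(713, -24), Rational(-5618, 39)), Rational(1, 2)) = Pow(Add(-17112, Rational(-5618, 39)), Rational(1, 2)) = Pow(Rational(-672986, 39), Rational(1, 2)) = Mul(Rational(1, 39), I, Pow(26246454, Rational(1, 2)))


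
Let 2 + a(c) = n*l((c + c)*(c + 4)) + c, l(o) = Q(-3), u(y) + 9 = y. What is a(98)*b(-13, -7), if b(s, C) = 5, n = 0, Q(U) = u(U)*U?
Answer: 480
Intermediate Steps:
u(y) = -9 + y
Q(U) = U*(-9 + U) (Q(U) = (-9 + U)*U = U*(-9 + U))
l(o) = 36 (l(o) = -3*(-9 - 3) = -3*(-12) = 36)
a(c) = -2 + c (a(c) = -2 + (0*36 + c) = -2 + (0 + c) = -2 + c)
a(98)*b(-13, -7) = (-2 + 98)*5 = 96*5 = 480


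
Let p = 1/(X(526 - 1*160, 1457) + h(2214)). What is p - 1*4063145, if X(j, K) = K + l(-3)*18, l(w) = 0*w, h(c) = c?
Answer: -14915805294/3671 ≈ -4.0631e+6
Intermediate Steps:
l(w) = 0
X(j, K) = K (X(j, K) = K + 0*18 = K + 0 = K)
p = 1/3671 (p = 1/(1457 + 2214) = 1/3671 ≈ 0.00027241)
p - 1*4063145 = 1/3671 - 1*4063145 = 1/3671 - 4063145 = -14915805294/3671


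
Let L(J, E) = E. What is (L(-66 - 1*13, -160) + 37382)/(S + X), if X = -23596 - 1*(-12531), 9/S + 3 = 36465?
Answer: -452396188/134484007 ≈ -3.3639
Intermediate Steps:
S = 3/12154 (S = 9/(-3 + 36465) = 9/36462 = 9*(1/36462) = 3/12154 ≈ 0.00024683)
X = -11065 (X = -23596 + 12531 = -11065)
(L(-66 - 1*13, -160) + 37382)/(S + X) = (-160 + 37382)/(3/12154 - 11065) = 37222/(-134484007/12154) = 37222*(-12154/134484007) = -452396188/134484007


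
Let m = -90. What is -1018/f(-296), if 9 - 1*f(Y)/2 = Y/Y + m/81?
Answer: -4581/82 ≈ -55.866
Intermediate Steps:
f(Y) = 164/9 (f(Y) = 18 - 2*(Y/Y - 90/81) = 18 - 2*(1 - 90*1/81) = 18 - 2*(1 - 10/9) = 18 - 2*(-⅑) = 18 + 2/9 = 164/9)
-1018/f(-296) = -1018/164/9 = -1018*9/164 = -4581/82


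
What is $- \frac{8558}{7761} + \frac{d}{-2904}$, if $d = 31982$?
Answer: $- \frac{15170263}{1252108} \approx -12.116$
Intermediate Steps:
$- \frac{8558}{7761} + \frac{d}{-2904} = - \frac{8558}{7761} + \frac{31982}{-2904} = \left(-8558\right) \frac{1}{7761} + 31982 \left(- \frac{1}{2904}\right) = - \frac{8558}{7761} - \frac{15991}{1452} = - \frac{15170263}{1252108}$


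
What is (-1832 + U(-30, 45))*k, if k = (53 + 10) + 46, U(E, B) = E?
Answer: -202958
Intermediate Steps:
k = 109 (k = 63 + 46 = 109)
(-1832 + U(-30, 45))*k = (-1832 - 30)*109 = -1862*109 = -202958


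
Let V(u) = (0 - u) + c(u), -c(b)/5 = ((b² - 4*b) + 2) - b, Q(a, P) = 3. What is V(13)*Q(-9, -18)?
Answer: -1629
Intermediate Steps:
c(b) = -10 - 5*b² + 25*b (c(b) = -5*(((b² - 4*b) + 2) - b) = -5*((2 + b² - 4*b) - b) = -5*(2 + b² - 5*b) = -10 - 5*b² + 25*b)
V(u) = -10 - 5*u² + 24*u (V(u) = (0 - u) + (-10 - 5*u² + 25*u) = -u + (-10 - 5*u² + 25*u) = -10 - 5*u² + 24*u)
V(13)*Q(-9, -18) = (-10 - 5*13² + 24*13)*3 = (-10 - 5*169 + 312)*3 = (-10 - 845 + 312)*3 = -543*3 = -1629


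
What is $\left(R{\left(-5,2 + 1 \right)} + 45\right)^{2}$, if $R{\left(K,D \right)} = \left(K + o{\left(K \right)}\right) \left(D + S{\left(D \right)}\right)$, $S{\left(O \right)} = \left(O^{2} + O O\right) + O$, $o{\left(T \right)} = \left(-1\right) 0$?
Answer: $5625$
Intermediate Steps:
$o{\left(T \right)} = 0$
$S{\left(O \right)} = O + 2 O^{2}$ ($S{\left(O \right)} = \left(O^{2} + O^{2}\right) + O = 2 O^{2} + O = O + 2 O^{2}$)
$R{\left(K,D \right)} = K \left(D + D \left(1 + 2 D\right)\right)$ ($R{\left(K,D \right)} = \left(K + 0\right) \left(D + D \left(1 + 2 D\right)\right) = K \left(D + D \left(1 + 2 D\right)\right)$)
$\left(R{\left(-5,2 + 1 \right)} + 45\right)^{2} = \left(2 \left(2 + 1\right) \left(-5\right) \left(1 + \left(2 + 1\right)\right) + 45\right)^{2} = \left(2 \cdot 3 \left(-5\right) \left(1 + 3\right) + 45\right)^{2} = \left(2 \cdot 3 \left(-5\right) 4 + 45\right)^{2} = \left(-120 + 45\right)^{2} = \left(-75\right)^{2} = 5625$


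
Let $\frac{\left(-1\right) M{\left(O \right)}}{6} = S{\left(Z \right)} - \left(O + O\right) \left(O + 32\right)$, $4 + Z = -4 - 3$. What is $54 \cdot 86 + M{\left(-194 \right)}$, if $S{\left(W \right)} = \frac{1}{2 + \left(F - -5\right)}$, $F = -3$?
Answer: $\frac{763557}{2} \approx 3.8178 \cdot 10^{5}$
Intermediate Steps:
$Z = -11$ ($Z = -4 - 7 = -11$)
$S{\left(W \right)} = \frac{1}{4}$ ($S{\left(W \right)} = \frac{1}{2 - -2} = \frac{1}{2 + \left(-3 + 5\right)} = \frac{1}{2 + 2} = \frac{1}{4}$)
$M{\left(O \right)} = - \frac{3}{2} + 12 O \left(32 + O\right)$ ($M{\left(O \right)} = - 6 \left(\frac{1}{4} - \left(O + O\right) \left(O + 32\right)\right) = - 6 \left(\frac{1}{4} - 2 O \left(32 + O\right)\right) = - \frac{3}{2} + 12 O \left(32 + O\right)$)
$54 \cdot 86 + M{\left(-194 \right)} = 54 \cdot 86 + \left(- \frac{3}{2} + 12 \left(-194\right)^{2} + 384 \left(-194\right)\right) = 4644 - - \frac{754269}{2} = 4644 + \frac{754269}{2} = \frac{763557}{2}$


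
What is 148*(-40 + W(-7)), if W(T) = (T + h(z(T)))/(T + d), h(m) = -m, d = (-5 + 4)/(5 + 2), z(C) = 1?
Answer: -143856/25 ≈ -5754.2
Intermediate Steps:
d = -1/7 ≈ -0.14286
W(T) = (-1 + T)/(-1/7 + T) (W(T) = (T - 1*1)/(T - 1/7) = (T - 1)/(-1/7 + T) = (-1 + T)/(-1/7 + T))
148*(-40 + W(-7)) = 148*(-40 + 7*(-1 - 7)/(-1 + 7*(-7))) = 148*(-40 + 7*(-8)/(-1 - 49)) = 148*(-40 + 7*(-8)/(-50)) = 148*(-40 + 7*(-1/50)*(-8)) = 148*(-40 + 28/25) = 148*(-972/25) = -143856/25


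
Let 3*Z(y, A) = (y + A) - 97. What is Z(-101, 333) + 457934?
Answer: 457979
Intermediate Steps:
Z(y, A) = -97/3 + A/3 + y/3 (Z(y, A) = ((y + A) - 97)/3 = ((A + y) - 97)/3 = (-97 + A + y)/3 = -97/3 + A/3 + y/3)
Z(-101, 333) + 457934 = (-97/3 + (1/3)*333 + (1/3)*(-101)) + 457934 = (-97/3 + 111 - 101/3) + 457934 = 45 + 457934 = 457979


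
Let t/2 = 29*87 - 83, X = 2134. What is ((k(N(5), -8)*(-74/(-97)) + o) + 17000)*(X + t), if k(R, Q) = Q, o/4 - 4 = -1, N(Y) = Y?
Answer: 11570098008/97 ≈ 1.1928e+8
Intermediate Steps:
o = 12 (o = 16 + 4*(-1) = 16 - 4 = 12)
t = 4880 (t = 2*(29*87 - 83) = 2*(2523 - 83) = 2*2440 = 4880)
((k(N(5), -8)*(-74/(-97)) + o) + 17000)*(X + t) = ((-(-592)/(-97) + 12) + 17000)*(2134 + 4880) = ((-(-592)*(-1)/97 + 12) + 17000)*7014 = ((-8*74/97 + 12) + 17000)*7014 = ((-592/97 + 12) + 17000)*7014 = (572/97 + 17000)*7014 = (1649572/97)*7014 = 11570098008/97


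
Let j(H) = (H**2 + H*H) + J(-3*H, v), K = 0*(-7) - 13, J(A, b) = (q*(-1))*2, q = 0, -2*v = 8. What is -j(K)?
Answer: -338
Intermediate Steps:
v = -4 (v = -1/2*8 = -4)
J(A, b) = 0 (J(A, b) = (0*(-1))*2 = 0*2 = 0)
K = -13 (K = 0 - 13 = -13)
j(H) = 2*H**2 (j(H) = (H**2 + H*H) + 0 = (H**2 + H**2) + 0 = 2*H**2 + 0 = 2*H**2)
-j(K) = -2*(-13)**2 = -2*169 = -1*338 = -338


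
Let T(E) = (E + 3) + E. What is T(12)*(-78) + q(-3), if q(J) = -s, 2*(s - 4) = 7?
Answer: -4227/2 ≈ -2113.5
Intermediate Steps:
s = 15/2 (s = 4 + (½)*7 = 4 + 7/2 = 15/2 ≈ 7.5000)
T(E) = 3 + 2*E (T(E) = (3 + E) + E = 3 + 2*E)
q(J) = -15/2 (q(J) = -1*15/2 = -15/2)
T(12)*(-78) + q(-3) = (3 + 2*12)*(-78) - 15/2 = (3 + 24)*(-78) - 15/2 = 27*(-78) - 15/2 = -2106 - 15/2 = -4227/2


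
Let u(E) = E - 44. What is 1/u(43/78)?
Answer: -78/3389 ≈ -0.023016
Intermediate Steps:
u(E) = -44 + E
1/u(43/78) = 1/(-44 + 43/78) = 1/(-3389/78) = -78/3389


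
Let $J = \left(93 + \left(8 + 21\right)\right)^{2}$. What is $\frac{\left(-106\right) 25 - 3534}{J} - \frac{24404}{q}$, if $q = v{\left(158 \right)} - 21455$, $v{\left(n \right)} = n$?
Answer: $\frac{57882122}{79246137} \approx 0.73041$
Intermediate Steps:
$q = -21297$ ($q = 158 - 21455 = -21297$)
$J = 14884$ ($J = \left(93 + 29\right)^{2} = 122^{2} = 14884$)
$\frac{\left(-106\right) 25 - 3534}{J} - \frac{24404}{q} = \frac{\left(-106\right) 25 - 3534}{14884} - \frac{24404}{-21297} = \left(-2650 - 3534\right) \frac{1}{14884} - - \frac{24404}{21297} = \left(-6184\right) \frac{1}{14884} + \frac{24404}{21297} = - \frac{1546}{3721} + \frac{24404}{21297} = \frac{57882122}{79246137}$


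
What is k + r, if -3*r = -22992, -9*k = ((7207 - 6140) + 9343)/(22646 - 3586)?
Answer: 43822405/5718 ≈ 7663.9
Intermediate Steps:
k = -347/5718 (k = -((7207 - 6140) + 9343)/(9*(22646 - 3586)) = -(1067 + 9343)/(9*19060) = -3470/(3*19060) = -⅑*1041/1906 = -347/5718 ≈ -0.060686)
r = 7664 (r = -⅓*(-22992) = 7664)
k + r = -347/5718 + 7664 = 43822405/5718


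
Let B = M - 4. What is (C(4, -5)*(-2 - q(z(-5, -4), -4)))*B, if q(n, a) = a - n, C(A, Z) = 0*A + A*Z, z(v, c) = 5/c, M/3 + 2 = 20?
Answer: -750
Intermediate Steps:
M = 54 (M = -6 + 3*20 = -6 + 60 = 54)
C(A, Z) = A*Z (C(A, Z) = 0 + A*Z = A*Z)
B = 50 (B = 54 - 4 = 50)
(C(4, -5)*(-2 - q(z(-5, -4), -4)))*B = ((4*(-5))*(-2 - (-4 - 5/(-4))))*50 = -20*(-2 - (-4 - 5*(-1)/4))*50 = -20*(-2 - (-4 - 1*(-5/4)))*50 = -20*(-2 - (-4 + 5/4))*50 = -20*(-2 - 1*(-11/4))*50 = -20*(-2 + 11/4)*50 = -20*¾*50 = -15*50 = -750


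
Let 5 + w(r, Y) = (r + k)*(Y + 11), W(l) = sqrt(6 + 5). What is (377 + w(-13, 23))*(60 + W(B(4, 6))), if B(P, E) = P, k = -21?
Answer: -47040 - 784*sqrt(11) ≈ -49640.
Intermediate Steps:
W(l) = sqrt(11)
w(r, Y) = -5 + (-21 + r)*(11 + Y) (w(r, Y) = -5 + (r - 21)*(Y + 11) = -5 + (-21 + r)*(11 + Y))
(377 + w(-13, 23))*(60 + W(B(4, 6))) = (377 + (-236 - 21*23 + 11*(-13) + 23*(-13)))*(60 + sqrt(11)) = (377 + (-236 - 483 - 143 - 299))*(60 + sqrt(11)) = (377 - 1161)*(60 + sqrt(11)) = -784*(60 + sqrt(11)) = -47040 - 784*sqrt(11)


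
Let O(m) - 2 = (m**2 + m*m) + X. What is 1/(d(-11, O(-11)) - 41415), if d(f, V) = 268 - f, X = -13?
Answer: -1/41136 ≈ -2.4310e-5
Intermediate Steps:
O(m) = -11 + 2*m**2 (O(m) = 2 + ((m**2 + m*m) - 13) = 2 + ((m**2 + m**2) - 13) = 2 + (2*m**2 - 13) = 2 + (-13 + 2*m**2) = -11 + 2*m**2)
1/(d(-11, O(-11)) - 41415) = 1/((268 - 1*(-11)) - 41415) = 1/((268 + 11) - 41415) = 1/(279 - 41415) = 1/(-41136) = -1/41136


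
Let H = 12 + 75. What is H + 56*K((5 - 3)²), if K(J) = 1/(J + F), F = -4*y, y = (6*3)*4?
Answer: 6163/71 ≈ 86.803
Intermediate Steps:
y = 72 (y = 18*4 = 72)
F = -288 (F = -4*72 = -288)
H = 87
K(J) = 1/(-288 + J) (K(J) = 1/(J - 288) = 1/(-288 + J))
H + 56*K((5 - 3)²) = 87 + 56/(-288 + (5 - 3)²) = 87 + 56/(-288 + 2²) = 87 + 56/(-288 + 4) = 87 + 56/(-284) = 87 + 56*(-1/284) = 87 - 14/71 = 6163/71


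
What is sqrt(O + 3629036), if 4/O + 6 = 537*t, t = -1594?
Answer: sqrt(41547279951054645)/106998 ≈ 1905.0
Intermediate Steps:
O = -1/213996 (O = 4/(-6 + 537*(-1594)) = 4/(-6 - 855978) = 4/(-855984) = 4*(-1/855984) = -1/213996 ≈ -4.6730e-6)
sqrt(O + 3629036) = sqrt(-1/213996 + 3629036) = sqrt(776599187855/213996) = sqrt(41547279951054645)/106998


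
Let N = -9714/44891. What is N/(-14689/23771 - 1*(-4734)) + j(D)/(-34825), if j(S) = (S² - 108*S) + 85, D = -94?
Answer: -50049854274997/91377376249775 ≈ -0.54773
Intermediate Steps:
j(S) = 85 + S² - 108*S
N = -9714/44891 (N = -9714*1/44891 = -9714/44891 ≈ -0.21639)
N/(-14689/23771 - 1*(-4734)) + j(D)/(-34825) = -9714/(44891*(-14689/23771 - 1*(-4734))) + (85 + (-94)² - 108*(-94))/(-34825) = -9714/(44891*(-14689*1/23771 + 4734)) + (85 + 8836 + 10152)*(-1/34825) = -9714/(44891*(-14689/23771 + 4734)) + 19073*(-1/34825) = -9714/(44891*112517225/23771) - 19073/34825 = -9714/44891*23771/112517225 - 19073/34825 = -20991954/459182795225 - 19073/34825 = -50049854274997/91377376249775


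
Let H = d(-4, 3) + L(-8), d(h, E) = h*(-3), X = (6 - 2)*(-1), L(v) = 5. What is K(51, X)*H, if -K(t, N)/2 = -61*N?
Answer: -8296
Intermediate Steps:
X = -4 (X = 4*(-1) = -4)
d(h, E) = -3*h
K(t, N) = 122*N (K(t, N) = -(-122)*N = 122*N)
H = 17 (H = -3*(-4) + 5 = 12 + 5 = 17)
K(51, X)*H = (122*(-4))*17 = -488*17 = -8296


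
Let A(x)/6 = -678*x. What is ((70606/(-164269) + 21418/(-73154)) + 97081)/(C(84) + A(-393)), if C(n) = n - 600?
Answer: 291651831896435/4801390183777152 ≈ 0.060743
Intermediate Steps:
C(n) = -600 + n
A(x) = -4068*x (A(x) = 6*(-678*x) = -4068*x)
((70606/(-164269) + 21418/(-73154)) + 97081)/(C(84) + A(-393)) = ((70606/(-164269) + 21418/(-73154)) + 97081)/((-600 + 84) - 4068*(-393)) = ((70606*(-1/164269) + 21418*(-1/73154)) + 97081)/(-516 + 1598724) = ((-70606/164269 - 10709/36577) + 97081)/1598208 = (-4341712383/6008467213 + 97081)*(1/1598208) = (583303663792870/6008467213)*(1/1598208) = 291651831896435/4801390183777152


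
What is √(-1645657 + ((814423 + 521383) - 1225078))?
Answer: I*√1534929 ≈ 1238.9*I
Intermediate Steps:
√(-1645657 + ((814423 + 521383) - 1225078)) = √(-1645657 + (1335806 - 1225078)) = √(-1645657 + 110728) = √(-1534929) = I*√1534929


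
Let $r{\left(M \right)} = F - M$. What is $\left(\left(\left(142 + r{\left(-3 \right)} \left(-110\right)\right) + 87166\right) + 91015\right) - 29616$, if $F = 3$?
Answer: $148047$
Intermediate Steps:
$r{\left(M \right)} = 3 - M$
$\left(\left(\left(142 + r{\left(-3 \right)} \left(-110\right)\right) + 87166\right) + 91015\right) - 29616 = \left(\left(\left(142 + \left(3 - -3\right) \left(-110\right)\right) + 87166\right) + 91015\right) - 29616 = \left(\left(\left(142 + \left(3 + 3\right) \left(-110\right)\right) + 87166\right) + 91015\right) - 29616 = \left(\left(\left(142 + 6 \left(-110\right)\right) + 87166\right) + 91015\right) - 29616 = \left(\left(\left(142 - 660\right) + 87166\right) + 91015\right) - 29616 = \left(\left(-518 + 87166\right) + 91015\right) - 29616 = \left(86648 + 91015\right) - 29616 = 177663 - 29616 = 148047$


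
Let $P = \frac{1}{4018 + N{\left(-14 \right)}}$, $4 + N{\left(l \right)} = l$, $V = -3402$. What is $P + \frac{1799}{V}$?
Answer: $- \frac{513757}{972000} \approx -0.52856$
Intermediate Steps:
$N{\left(l \right)} = -4 + l$
$P = \frac{1}{4000}$ ($P = \frac{1}{4018 - 18} = \frac{1}{4000} \approx 0.00025$)
$P + \frac{1799}{V} = \frac{1}{4000} + \frac{1799}{-3402} = \frac{1}{4000} + 1799 \left(- \frac{1}{3402}\right) = \frac{1}{4000} - \frac{257}{486} = - \frac{513757}{972000}$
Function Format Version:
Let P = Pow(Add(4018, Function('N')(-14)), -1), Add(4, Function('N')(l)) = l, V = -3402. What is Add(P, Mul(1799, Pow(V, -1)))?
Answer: Rational(-513757, 972000) ≈ -0.52856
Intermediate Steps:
Function('N')(l) = Add(-4, l)
P = Rational(1, 4000) (P = Pow(Add(4018, Add(-4, -14)), -1) = Pow(Add(4018, -18), -1) = Pow(4000, -1) = Rational(1, 4000) ≈ 0.00025000)
Add(P, Mul(1799, Pow(V, -1))) = Add(Rational(1, 4000), Mul(1799, Pow(-3402, -1))) = Add(Rational(1, 4000), Mul(1799, Rational(-1, 3402))) = Add(Rational(1, 4000), Rational(-257, 486)) = Rational(-513757, 972000)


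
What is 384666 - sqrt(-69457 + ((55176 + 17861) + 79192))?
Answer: 384666 - 2*sqrt(20693) ≈ 3.8438e+5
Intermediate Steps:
384666 - sqrt(-69457 + ((55176 + 17861) + 79192)) = 384666 - sqrt(-69457 + (73037 + 79192)) = 384666 - sqrt(-69457 + 152229) = 384666 - sqrt(82772) = 384666 - 2*sqrt(20693)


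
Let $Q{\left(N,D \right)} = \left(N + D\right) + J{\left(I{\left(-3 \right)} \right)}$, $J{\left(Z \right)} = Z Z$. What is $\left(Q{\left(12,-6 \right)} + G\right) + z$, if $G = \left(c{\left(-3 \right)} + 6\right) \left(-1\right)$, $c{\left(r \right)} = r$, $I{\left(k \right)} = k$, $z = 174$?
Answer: $186$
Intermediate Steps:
$J{\left(Z \right)} = Z^{2}$
$Q{\left(N,D \right)} = 9 + D + N$ ($Q{\left(N,D \right)} = \left(N + D\right) + \left(-3\right)^{2} = \left(D + N\right) + 9 = 9 + D + N$)
$G = -3$ ($G = \left(-3 + 6\right) \left(-1\right) = 3 \left(-1\right) = -3$)
$\left(Q{\left(12,-6 \right)} + G\right) + z = \left(\left(9 - 6 + 12\right) - 3\right) + 174 = \left(15 - 3\right) + 174 = 12 + 174 = 186$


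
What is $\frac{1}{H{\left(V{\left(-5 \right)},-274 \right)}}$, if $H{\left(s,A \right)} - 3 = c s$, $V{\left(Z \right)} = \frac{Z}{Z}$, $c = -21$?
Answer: $- \frac{1}{18} \approx -0.055556$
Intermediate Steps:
$V{\left(Z \right)} = 1$
$H{\left(s,A \right)} = 3 - 21 s$
$\frac{1}{H{\left(V{\left(-5 \right)},-274 \right)}} = \frac{1}{3 - 21} = \frac{1}{-18} = - \frac{1}{18}$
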